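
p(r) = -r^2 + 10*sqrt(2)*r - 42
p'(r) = -2*r + 10*sqrt(2)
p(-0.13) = -43.86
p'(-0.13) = 14.40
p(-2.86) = -90.63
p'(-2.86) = 19.86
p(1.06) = -28.13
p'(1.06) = 12.02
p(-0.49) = -49.17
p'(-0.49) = 15.12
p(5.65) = 5.98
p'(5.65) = 2.84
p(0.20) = -39.21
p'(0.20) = 13.74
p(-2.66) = -86.69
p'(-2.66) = 19.46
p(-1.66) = -68.23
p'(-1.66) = 17.46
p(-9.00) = -250.28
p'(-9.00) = 32.14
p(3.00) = -8.57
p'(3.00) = 8.14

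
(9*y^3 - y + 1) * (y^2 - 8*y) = 9*y^5 - 72*y^4 - y^3 + 9*y^2 - 8*y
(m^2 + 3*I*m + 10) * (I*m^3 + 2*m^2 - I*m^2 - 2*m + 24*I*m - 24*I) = I*m^5 - m^4 - I*m^4 + m^3 + 40*I*m^3 - 52*m^2 - 40*I*m^2 + 52*m + 240*I*m - 240*I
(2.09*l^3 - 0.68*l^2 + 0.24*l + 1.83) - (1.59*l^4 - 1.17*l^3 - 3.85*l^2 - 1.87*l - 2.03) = -1.59*l^4 + 3.26*l^3 + 3.17*l^2 + 2.11*l + 3.86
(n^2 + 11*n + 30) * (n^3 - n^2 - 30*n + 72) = n^5 + 10*n^4 - 11*n^3 - 288*n^2 - 108*n + 2160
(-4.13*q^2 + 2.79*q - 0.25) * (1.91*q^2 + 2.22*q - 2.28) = -7.8883*q^4 - 3.8397*q^3 + 15.1327*q^2 - 6.9162*q + 0.57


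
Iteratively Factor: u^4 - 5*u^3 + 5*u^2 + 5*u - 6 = (u - 1)*(u^3 - 4*u^2 + u + 6) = (u - 1)*(u + 1)*(u^2 - 5*u + 6) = (u - 2)*(u - 1)*(u + 1)*(u - 3)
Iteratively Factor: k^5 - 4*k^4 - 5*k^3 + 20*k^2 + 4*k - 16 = (k + 1)*(k^4 - 5*k^3 + 20*k - 16) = (k - 4)*(k + 1)*(k^3 - k^2 - 4*k + 4) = (k - 4)*(k - 1)*(k + 1)*(k^2 - 4) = (k - 4)*(k - 1)*(k + 1)*(k + 2)*(k - 2)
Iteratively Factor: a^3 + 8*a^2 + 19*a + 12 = (a + 3)*(a^2 + 5*a + 4) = (a + 1)*(a + 3)*(a + 4)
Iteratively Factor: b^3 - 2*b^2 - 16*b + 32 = (b - 4)*(b^2 + 2*b - 8) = (b - 4)*(b - 2)*(b + 4)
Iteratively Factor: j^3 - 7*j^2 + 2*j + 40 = (j - 5)*(j^2 - 2*j - 8) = (j - 5)*(j - 4)*(j + 2)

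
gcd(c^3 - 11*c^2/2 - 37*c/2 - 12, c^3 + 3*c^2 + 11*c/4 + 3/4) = c^2 + 5*c/2 + 3/2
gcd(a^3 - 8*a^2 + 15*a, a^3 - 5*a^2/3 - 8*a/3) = a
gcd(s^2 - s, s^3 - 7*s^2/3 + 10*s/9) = s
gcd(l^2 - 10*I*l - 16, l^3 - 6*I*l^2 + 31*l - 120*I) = l - 8*I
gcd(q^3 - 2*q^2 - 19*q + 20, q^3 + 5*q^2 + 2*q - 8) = q^2 + 3*q - 4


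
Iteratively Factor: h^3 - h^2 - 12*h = (h + 3)*(h^2 - 4*h) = (h - 4)*(h + 3)*(h)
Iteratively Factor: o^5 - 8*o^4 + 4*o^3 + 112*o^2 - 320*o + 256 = (o - 4)*(o^4 - 4*o^3 - 12*o^2 + 64*o - 64) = (o - 4)^2*(o^3 - 12*o + 16) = (o - 4)^2*(o - 2)*(o^2 + 2*o - 8) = (o - 4)^2*(o - 2)*(o + 4)*(o - 2)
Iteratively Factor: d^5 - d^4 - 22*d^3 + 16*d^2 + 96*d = (d + 4)*(d^4 - 5*d^3 - 2*d^2 + 24*d) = (d - 4)*(d + 4)*(d^3 - d^2 - 6*d) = (d - 4)*(d - 3)*(d + 4)*(d^2 + 2*d) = (d - 4)*(d - 3)*(d + 2)*(d + 4)*(d)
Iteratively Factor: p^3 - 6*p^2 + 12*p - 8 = (p - 2)*(p^2 - 4*p + 4) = (p - 2)^2*(p - 2)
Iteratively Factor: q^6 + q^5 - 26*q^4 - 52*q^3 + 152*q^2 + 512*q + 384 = (q + 2)*(q^5 - q^4 - 24*q^3 - 4*q^2 + 160*q + 192) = (q - 4)*(q + 2)*(q^4 + 3*q^3 - 12*q^2 - 52*q - 48) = (q - 4)^2*(q + 2)*(q^3 + 7*q^2 + 16*q + 12) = (q - 4)^2*(q + 2)*(q + 3)*(q^2 + 4*q + 4) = (q - 4)^2*(q + 2)^2*(q + 3)*(q + 2)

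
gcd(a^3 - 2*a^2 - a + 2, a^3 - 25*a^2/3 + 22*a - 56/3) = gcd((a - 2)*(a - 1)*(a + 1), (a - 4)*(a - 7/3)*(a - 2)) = a - 2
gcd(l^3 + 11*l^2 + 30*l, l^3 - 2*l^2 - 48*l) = l^2 + 6*l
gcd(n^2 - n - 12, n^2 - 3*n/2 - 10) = n - 4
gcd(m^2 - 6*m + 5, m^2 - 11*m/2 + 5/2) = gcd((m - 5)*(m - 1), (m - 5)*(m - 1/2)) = m - 5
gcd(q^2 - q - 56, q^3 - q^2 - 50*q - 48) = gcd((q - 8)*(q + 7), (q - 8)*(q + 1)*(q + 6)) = q - 8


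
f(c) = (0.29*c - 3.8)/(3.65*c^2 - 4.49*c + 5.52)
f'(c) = (4.49 - 7.3*c)*(0.29*c - 3.8)/(3.65*c^2 - 4.49*c + 5.52)^2 + 0.29/(3.65*c^2 - 4.49*c + 5.52) = (-1.0585*c^2 + 27.74*c - 15.4612)/(13.3225*c^4 - 32.777*c^3 + 60.4561*c^2 - 49.5696*c + 30.4704)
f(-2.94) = -0.09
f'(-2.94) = -0.04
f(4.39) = -0.05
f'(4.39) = 0.03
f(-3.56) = -0.07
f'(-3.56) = -0.03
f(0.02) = -0.70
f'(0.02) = -0.51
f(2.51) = -0.18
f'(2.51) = 0.16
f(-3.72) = -0.07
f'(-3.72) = -0.03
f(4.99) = -0.03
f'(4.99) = 0.02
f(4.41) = -0.04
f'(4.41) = 0.03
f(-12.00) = -0.01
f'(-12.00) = -0.00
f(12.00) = -0.00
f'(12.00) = 0.00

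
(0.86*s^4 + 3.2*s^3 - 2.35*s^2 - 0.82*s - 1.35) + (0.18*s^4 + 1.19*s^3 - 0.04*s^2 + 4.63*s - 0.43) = 1.04*s^4 + 4.39*s^3 - 2.39*s^2 + 3.81*s - 1.78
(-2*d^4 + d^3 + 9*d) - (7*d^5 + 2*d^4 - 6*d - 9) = -7*d^5 - 4*d^4 + d^3 + 15*d + 9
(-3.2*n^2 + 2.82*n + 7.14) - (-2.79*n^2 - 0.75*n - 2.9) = -0.41*n^2 + 3.57*n + 10.04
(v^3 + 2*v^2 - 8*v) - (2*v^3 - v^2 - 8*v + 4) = -v^3 + 3*v^2 - 4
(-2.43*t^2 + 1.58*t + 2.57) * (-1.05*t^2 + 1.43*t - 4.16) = 2.5515*t^4 - 5.1339*t^3 + 9.6697*t^2 - 2.8977*t - 10.6912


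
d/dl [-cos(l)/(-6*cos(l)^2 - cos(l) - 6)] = -6*sin(l)^3/(6*cos(l)^2 + cos(l) + 6)^2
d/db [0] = 0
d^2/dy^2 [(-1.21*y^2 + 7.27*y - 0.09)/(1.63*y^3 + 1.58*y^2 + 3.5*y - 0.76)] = (-6.429698*y^6 + 115.893978*y^5 + 150.887796*y^4 - 57.964292*y^3 + 94.926348*y^2 + 48.723744*y + 34.857464)/(4.330747*y^9 + 12.593706*y^8 + 40.104846*y^7 + 51.96998*y^6 + 74.370876*y^5 + 26.358408*y^4 + 20.482664*y^3 - 25.192176*y^2 + 6.0648*y - 0.438976)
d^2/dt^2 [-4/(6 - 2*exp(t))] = 2*(exp(t) + 3)*exp(t)/(exp(t) - 3)^3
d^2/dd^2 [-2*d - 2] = 0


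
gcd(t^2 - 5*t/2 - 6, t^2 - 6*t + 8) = t - 4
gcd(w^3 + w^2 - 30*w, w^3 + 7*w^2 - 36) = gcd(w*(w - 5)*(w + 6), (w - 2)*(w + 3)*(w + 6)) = w + 6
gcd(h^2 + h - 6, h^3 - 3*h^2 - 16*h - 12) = 1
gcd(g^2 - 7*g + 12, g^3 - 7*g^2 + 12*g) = g^2 - 7*g + 12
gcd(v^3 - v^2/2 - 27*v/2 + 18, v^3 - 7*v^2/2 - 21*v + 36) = v^2 + 5*v/2 - 6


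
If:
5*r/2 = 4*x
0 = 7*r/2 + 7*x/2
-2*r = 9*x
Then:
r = 0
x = 0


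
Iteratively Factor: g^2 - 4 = (g + 2)*(g - 2)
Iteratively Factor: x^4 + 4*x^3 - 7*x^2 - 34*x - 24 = (x + 2)*(x^3 + 2*x^2 - 11*x - 12) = (x - 3)*(x + 2)*(x^2 + 5*x + 4) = (x - 3)*(x + 2)*(x + 4)*(x + 1)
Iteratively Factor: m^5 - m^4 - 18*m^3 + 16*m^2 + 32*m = (m - 2)*(m^4 + m^3 - 16*m^2 - 16*m) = (m - 2)*(m + 4)*(m^3 - 3*m^2 - 4*m) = (m - 2)*(m + 1)*(m + 4)*(m^2 - 4*m) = (m - 4)*(m - 2)*(m + 1)*(m + 4)*(m)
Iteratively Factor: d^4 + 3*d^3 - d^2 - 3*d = (d + 3)*(d^3 - d) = (d - 1)*(d + 3)*(d^2 + d) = d*(d - 1)*(d + 3)*(d + 1)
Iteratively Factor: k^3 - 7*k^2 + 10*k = (k - 5)*(k^2 - 2*k) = (k - 5)*(k - 2)*(k)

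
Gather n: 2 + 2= 4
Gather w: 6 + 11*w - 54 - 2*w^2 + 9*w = -2*w^2 + 20*w - 48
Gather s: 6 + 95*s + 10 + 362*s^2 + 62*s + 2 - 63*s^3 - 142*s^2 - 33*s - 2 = -63*s^3 + 220*s^2 + 124*s + 16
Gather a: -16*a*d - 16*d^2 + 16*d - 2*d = -16*a*d - 16*d^2 + 14*d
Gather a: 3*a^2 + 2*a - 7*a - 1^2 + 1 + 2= 3*a^2 - 5*a + 2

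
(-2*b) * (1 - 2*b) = 4*b^2 - 2*b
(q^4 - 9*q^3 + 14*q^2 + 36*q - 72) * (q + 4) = q^5 - 5*q^4 - 22*q^3 + 92*q^2 + 72*q - 288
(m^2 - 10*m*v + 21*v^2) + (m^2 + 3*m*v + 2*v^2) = 2*m^2 - 7*m*v + 23*v^2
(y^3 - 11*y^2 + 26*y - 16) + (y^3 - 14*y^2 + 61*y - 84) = 2*y^3 - 25*y^2 + 87*y - 100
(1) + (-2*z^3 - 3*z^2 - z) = -2*z^3 - 3*z^2 - z + 1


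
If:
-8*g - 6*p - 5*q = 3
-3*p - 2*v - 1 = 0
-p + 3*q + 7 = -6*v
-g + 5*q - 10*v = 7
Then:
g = -241/828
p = 73/276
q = -187/414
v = -165/184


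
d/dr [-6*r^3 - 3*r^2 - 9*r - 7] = -18*r^2 - 6*r - 9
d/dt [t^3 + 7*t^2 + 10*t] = 3*t^2 + 14*t + 10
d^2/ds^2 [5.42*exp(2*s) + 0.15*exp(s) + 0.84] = (21.68*exp(s) + 0.15)*exp(s)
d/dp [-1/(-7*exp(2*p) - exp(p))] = (-14*exp(p) - 1)*exp(-p)/(7*exp(p) + 1)^2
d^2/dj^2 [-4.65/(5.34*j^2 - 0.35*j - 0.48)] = (-265.19508*j^2 + 17.3817*j + 4.65*(10.68*j - 0.35)*(21.36*j - 0.7) + 23.83776)/(-5.34*j^2 + 0.35*j + 0.48)^3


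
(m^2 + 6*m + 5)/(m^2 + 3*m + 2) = (m + 5)/(m + 2)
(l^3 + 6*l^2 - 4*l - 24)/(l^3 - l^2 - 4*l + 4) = (l + 6)/(l - 1)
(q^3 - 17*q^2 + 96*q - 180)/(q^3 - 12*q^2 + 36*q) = (q - 5)/q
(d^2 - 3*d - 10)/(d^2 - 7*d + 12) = (d^2 - 3*d - 10)/(d^2 - 7*d + 12)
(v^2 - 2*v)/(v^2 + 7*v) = (v - 2)/(v + 7)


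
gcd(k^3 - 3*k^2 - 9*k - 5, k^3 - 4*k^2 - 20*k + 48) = 1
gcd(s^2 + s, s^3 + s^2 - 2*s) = s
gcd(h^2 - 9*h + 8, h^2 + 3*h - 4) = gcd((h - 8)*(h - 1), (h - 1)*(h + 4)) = h - 1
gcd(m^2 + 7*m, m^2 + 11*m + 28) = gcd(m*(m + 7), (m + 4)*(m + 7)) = m + 7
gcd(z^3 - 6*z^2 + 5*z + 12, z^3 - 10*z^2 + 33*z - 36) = z^2 - 7*z + 12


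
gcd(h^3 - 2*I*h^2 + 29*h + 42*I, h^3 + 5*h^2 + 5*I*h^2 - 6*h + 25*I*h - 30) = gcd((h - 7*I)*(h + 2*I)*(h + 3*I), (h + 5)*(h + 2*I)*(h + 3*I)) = h^2 + 5*I*h - 6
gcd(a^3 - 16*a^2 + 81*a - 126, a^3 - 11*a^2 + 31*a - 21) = a^2 - 10*a + 21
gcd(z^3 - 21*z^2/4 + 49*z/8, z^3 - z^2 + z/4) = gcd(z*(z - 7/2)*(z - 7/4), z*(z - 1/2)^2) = z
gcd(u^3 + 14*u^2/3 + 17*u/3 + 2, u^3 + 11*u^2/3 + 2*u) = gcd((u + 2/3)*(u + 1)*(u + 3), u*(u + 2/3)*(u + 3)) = u^2 + 11*u/3 + 2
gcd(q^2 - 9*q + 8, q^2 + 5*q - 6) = q - 1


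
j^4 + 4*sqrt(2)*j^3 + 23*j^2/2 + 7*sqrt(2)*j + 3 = (j + sqrt(2)/2)*(j + sqrt(2))^2*(j + 3*sqrt(2)/2)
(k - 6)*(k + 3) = k^2 - 3*k - 18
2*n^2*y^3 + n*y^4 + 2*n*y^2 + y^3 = y^2*(2*n + y)*(n*y + 1)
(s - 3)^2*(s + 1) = s^3 - 5*s^2 + 3*s + 9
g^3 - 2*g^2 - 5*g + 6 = (g - 3)*(g - 1)*(g + 2)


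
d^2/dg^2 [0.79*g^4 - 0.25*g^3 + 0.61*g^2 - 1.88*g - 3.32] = 9.48*g^2 - 1.5*g + 1.22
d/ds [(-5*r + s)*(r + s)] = -4*r + 2*s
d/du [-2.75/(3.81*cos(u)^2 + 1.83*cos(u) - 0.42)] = -(20.955*cos(u) + 5.0325)*sin(u)/(3.81*cos(u)^2 + 1.83*cos(u) - 0.42)^2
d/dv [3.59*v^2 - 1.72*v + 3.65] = 7.18*v - 1.72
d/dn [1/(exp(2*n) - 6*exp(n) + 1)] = 2*(3 - exp(n))*exp(n)/(exp(2*n) - 6*exp(n) + 1)^2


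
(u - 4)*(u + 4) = u^2 - 16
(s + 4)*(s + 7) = s^2 + 11*s + 28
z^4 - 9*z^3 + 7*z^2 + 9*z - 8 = (z - 8)*(z - 1)^2*(z + 1)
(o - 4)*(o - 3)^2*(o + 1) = o^4 - 9*o^3 + 23*o^2 - 3*o - 36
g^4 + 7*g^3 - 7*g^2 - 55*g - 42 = (g - 3)*(g + 1)*(g + 2)*(g + 7)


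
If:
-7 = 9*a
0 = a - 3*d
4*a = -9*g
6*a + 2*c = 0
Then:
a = -7/9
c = 7/3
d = -7/27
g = 28/81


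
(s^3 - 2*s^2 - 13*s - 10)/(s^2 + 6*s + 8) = (s^2 - 4*s - 5)/(s + 4)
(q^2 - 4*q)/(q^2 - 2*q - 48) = q*(4 - q)/(-q^2 + 2*q + 48)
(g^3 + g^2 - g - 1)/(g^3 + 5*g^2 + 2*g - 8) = (g^2 + 2*g + 1)/(g^2 + 6*g + 8)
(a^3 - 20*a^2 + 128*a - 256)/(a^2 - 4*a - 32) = (a^2 - 12*a + 32)/(a + 4)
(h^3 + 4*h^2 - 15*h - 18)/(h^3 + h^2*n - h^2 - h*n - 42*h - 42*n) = (h^2 - 2*h - 3)/(h^2 + h*n - 7*h - 7*n)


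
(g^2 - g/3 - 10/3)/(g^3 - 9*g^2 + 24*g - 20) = (g + 5/3)/(g^2 - 7*g + 10)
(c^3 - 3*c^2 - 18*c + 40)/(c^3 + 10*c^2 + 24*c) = (c^2 - 7*c + 10)/(c*(c + 6))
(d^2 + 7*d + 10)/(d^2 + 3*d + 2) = (d + 5)/(d + 1)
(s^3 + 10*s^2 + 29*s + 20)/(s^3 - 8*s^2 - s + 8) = (s^2 + 9*s + 20)/(s^2 - 9*s + 8)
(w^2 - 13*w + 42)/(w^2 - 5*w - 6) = (w - 7)/(w + 1)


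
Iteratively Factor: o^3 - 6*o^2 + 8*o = (o)*(o^2 - 6*o + 8) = o*(o - 2)*(o - 4)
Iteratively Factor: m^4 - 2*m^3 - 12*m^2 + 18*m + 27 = (m - 3)*(m^3 + m^2 - 9*m - 9) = (m - 3)^2*(m^2 + 4*m + 3) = (m - 3)^2*(m + 3)*(m + 1)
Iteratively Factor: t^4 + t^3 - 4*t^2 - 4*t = (t)*(t^3 + t^2 - 4*t - 4) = t*(t - 2)*(t^2 + 3*t + 2) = t*(t - 2)*(t + 1)*(t + 2)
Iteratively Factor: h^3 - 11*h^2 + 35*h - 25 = (h - 5)*(h^2 - 6*h + 5) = (h - 5)*(h - 1)*(h - 5)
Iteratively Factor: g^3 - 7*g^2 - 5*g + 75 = (g - 5)*(g^2 - 2*g - 15) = (g - 5)*(g + 3)*(g - 5)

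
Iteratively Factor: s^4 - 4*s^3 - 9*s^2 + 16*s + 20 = (s + 2)*(s^3 - 6*s^2 + 3*s + 10) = (s - 2)*(s + 2)*(s^2 - 4*s - 5) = (s - 5)*(s - 2)*(s + 2)*(s + 1)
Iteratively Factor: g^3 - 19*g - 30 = (g - 5)*(g^2 + 5*g + 6) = (g - 5)*(g + 2)*(g + 3)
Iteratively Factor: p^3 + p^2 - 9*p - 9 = (p + 1)*(p^2 - 9) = (p - 3)*(p + 1)*(p + 3)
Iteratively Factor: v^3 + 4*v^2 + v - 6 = (v - 1)*(v^2 + 5*v + 6) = (v - 1)*(v + 2)*(v + 3)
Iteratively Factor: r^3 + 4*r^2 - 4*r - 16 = (r - 2)*(r^2 + 6*r + 8) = (r - 2)*(r + 2)*(r + 4)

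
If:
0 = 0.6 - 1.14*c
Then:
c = 0.53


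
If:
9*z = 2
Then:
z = 2/9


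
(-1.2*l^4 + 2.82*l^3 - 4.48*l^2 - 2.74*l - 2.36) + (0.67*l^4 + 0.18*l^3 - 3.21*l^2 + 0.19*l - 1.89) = -0.53*l^4 + 3.0*l^3 - 7.69*l^2 - 2.55*l - 4.25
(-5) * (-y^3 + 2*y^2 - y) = 5*y^3 - 10*y^2 + 5*y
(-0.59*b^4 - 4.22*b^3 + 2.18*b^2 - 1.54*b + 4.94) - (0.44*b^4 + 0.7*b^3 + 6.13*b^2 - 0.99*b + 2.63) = -1.03*b^4 - 4.92*b^3 - 3.95*b^2 - 0.55*b + 2.31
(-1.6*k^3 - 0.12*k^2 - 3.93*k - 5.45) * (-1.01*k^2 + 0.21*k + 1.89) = 1.616*k^5 - 0.2148*k^4 + 0.9201*k^3 + 4.4524*k^2 - 8.5722*k - 10.3005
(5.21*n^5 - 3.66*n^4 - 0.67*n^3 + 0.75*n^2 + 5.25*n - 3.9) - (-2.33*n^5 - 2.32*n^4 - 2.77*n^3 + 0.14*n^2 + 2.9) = 7.54*n^5 - 1.34*n^4 + 2.1*n^3 + 0.61*n^2 + 5.25*n - 6.8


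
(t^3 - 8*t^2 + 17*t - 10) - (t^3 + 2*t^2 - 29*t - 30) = -10*t^2 + 46*t + 20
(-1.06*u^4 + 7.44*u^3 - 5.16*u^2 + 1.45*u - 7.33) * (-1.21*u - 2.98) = 1.2826*u^5 - 5.8436*u^4 - 15.9276*u^3 + 13.6223*u^2 + 4.5483*u + 21.8434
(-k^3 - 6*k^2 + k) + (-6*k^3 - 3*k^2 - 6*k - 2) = -7*k^3 - 9*k^2 - 5*k - 2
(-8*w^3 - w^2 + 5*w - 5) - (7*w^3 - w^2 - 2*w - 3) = -15*w^3 + 7*w - 2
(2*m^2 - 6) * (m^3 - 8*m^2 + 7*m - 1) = 2*m^5 - 16*m^4 + 8*m^3 + 46*m^2 - 42*m + 6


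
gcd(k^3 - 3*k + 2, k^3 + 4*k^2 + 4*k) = k + 2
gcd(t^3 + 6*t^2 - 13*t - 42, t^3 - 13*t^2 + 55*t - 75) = t - 3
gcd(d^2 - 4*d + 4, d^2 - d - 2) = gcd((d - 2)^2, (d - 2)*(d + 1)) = d - 2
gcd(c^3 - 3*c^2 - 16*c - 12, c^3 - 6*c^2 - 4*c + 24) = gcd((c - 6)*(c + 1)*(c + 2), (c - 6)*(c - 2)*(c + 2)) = c^2 - 4*c - 12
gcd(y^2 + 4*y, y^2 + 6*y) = y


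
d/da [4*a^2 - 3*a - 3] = 8*a - 3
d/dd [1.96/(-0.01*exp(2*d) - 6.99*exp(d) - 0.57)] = (0.0392*exp(d) + 13.7004)*exp(d)/(0.01*exp(2*d) + 6.99*exp(d) + 0.57)^2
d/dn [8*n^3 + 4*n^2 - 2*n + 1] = 24*n^2 + 8*n - 2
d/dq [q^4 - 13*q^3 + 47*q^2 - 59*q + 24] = 4*q^3 - 39*q^2 + 94*q - 59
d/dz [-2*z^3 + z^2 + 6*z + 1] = -6*z^2 + 2*z + 6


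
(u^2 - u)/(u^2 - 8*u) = (u - 1)/(u - 8)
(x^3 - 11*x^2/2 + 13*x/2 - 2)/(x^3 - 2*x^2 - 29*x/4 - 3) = 2*(2*x^2 - 3*x + 1)/(4*x^2 + 8*x + 3)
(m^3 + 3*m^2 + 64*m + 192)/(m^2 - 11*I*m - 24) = (m^2 + m*(3 + 8*I) + 24*I)/(m - 3*I)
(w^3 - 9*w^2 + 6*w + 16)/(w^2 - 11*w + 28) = (w^3 - 9*w^2 + 6*w + 16)/(w^2 - 11*w + 28)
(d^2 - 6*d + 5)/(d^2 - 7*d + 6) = (d - 5)/(d - 6)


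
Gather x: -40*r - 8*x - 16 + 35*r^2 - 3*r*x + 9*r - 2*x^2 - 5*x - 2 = 35*r^2 - 31*r - 2*x^2 + x*(-3*r - 13) - 18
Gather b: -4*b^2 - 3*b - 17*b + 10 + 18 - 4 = -4*b^2 - 20*b + 24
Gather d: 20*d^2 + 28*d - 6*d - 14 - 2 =20*d^2 + 22*d - 16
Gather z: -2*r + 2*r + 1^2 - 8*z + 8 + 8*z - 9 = 0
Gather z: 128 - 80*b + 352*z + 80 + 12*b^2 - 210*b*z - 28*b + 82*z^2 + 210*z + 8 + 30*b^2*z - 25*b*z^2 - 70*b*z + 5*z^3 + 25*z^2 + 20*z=12*b^2 - 108*b + 5*z^3 + z^2*(107 - 25*b) + z*(30*b^2 - 280*b + 582) + 216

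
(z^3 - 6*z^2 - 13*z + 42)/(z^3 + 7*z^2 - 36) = (z - 7)/(z + 6)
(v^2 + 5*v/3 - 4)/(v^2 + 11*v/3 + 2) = (3*v - 4)/(3*v + 2)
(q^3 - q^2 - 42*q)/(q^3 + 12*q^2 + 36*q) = (q - 7)/(q + 6)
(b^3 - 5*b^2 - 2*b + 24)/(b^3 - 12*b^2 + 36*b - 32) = (b^3 - 5*b^2 - 2*b + 24)/(b^3 - 12*b^2 + 36*b - 32)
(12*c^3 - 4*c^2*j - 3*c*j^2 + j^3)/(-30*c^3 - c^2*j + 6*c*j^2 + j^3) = (-6*c^2 - c*j + j^2)/(15*c^2 + 8*c*j + j^2)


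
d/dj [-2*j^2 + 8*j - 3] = 8 - 4*j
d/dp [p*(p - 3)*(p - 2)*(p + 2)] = 4*p^3 - 9*p^2 - 8*p + 12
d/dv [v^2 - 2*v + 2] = 2*v - 2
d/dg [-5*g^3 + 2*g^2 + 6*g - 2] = -15*g^2 + 4*g + 6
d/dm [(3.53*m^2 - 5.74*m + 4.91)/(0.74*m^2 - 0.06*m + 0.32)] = (4.0358*m^2 - 5.0076*m - 1.5422)/(0.5476*m^4 - 0.0888*m^3 + 0.4772*m^2 - 0.0384*m + 0.1024)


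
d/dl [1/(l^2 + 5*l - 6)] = (-2*l - 5)/(l^2 + 5*l - 6)^2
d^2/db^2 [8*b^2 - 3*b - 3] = 16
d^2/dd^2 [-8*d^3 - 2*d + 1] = -48*d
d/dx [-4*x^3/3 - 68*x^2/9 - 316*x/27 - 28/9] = -4*x^2 - 136*x/9 - 316/27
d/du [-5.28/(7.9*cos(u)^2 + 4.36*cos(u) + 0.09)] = -(83.424*cos(u) + 23.0208)*sin(u)/(7.9*cos(u)^2 + 4.36*cos(u) + 0.09)^2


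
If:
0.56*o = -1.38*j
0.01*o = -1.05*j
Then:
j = 0.00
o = 0.00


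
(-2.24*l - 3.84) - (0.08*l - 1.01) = -2.32*l - 2.83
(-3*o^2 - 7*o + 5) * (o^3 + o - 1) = -3*o^5 - 7*o^4 + 2*o^3 - 4*o^2 + 12*o - 5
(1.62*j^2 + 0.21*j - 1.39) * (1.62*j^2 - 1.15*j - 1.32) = 2.6244*j^4 - 1.5228*j^3 - 4.6317*j^2 + 1.3213*j + 1.8348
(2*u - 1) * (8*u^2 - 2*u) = 16*u^3 - 12*u^2 + 2*u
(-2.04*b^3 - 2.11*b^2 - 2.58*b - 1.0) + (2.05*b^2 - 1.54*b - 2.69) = -2.04*b^3 - 0.0600000000000001*b^2 - 4.12*b - 3.69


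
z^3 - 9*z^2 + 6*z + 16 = (z - 8)*(z - 2)*(z + 1)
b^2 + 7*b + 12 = (b + 3)*(b + 4)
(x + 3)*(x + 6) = x^2 + 9*x + 18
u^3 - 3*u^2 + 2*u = u*(u - 2)*(u - 1)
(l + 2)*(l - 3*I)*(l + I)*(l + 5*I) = l^4 + 2*l^3 + 3*I*l^3 + 13*l^2 + 6*I*l^2 + 26*l + 15*I*l + 30*I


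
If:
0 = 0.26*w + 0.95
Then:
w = -3.65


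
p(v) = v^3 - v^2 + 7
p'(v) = 3*v^2 - 2*v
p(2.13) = 12.13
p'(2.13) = 9.35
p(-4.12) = -79.91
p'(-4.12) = 59.16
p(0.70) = 6.85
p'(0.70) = 0.07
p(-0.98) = 5.10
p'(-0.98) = 4.84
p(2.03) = 11.24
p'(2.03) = 8.30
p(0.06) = 7.00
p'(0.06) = -0.11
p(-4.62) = -112.96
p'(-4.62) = 73.27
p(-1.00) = 5.00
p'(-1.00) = 5.00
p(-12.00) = -1865.00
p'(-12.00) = 456.00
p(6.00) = 187.00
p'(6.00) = 96.00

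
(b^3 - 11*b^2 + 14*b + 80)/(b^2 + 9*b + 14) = (b^2 - 13*b + 40)/(b + 7)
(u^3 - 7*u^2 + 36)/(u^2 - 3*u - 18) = (u^2 - u - 6)/(u + 3)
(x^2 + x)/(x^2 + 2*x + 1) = x/(x + 1)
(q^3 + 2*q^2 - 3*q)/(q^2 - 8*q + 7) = q*(q + 3)/(q - 7)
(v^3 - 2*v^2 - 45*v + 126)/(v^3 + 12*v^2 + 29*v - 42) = (v^2 - 9*v + 18)/(v^2 + 5*v - 6)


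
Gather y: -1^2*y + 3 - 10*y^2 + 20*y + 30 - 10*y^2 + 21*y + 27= -20*y^2 + 40*y + 60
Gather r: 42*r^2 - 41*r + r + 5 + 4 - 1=42*r^2 - 40*r + 8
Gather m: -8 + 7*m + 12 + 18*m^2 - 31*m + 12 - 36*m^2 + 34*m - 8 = -18*m^2 + 10*m + 8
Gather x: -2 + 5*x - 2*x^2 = -2*x^2 + 5*x - 2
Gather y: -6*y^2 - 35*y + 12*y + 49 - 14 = -6*y^2 - 23*y + 35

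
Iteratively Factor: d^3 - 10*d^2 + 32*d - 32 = (d - 4)*(d^2 - 6*d + 8) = (d - 4)*(d - 2)*(d - 4)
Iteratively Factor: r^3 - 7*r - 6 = (r + 1)*(r^2 - r - 6) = (r - 3)*(r + 1)*(r + 2)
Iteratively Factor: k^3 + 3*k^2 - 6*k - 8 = (k - 2)*(k^2 + 5*k + 4) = (k - 2)*(k + 1)*(k + 4)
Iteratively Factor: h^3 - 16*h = (h)*(h^2 - 16) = h*(h + 4)*(h - 4)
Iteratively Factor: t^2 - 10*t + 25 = (t - 5)*(t - 5)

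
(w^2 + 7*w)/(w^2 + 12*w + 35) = w/(w + 5)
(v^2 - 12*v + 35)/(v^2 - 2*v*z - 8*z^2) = (-v^2 + 12*v - 35)/(-v^2 + 2*v*z + 8*z^2)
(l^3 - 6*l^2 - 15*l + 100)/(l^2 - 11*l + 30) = (l^2 - l - 20)/(l - 6)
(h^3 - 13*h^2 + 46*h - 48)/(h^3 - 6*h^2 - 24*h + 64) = (h - 3)/(h + 4)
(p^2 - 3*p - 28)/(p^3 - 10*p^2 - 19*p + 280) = (p + 4)/(p^2 - 3*p - 40)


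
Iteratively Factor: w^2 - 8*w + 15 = (w - 3)*(w - 5)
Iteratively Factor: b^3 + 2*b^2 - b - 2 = (b + 1)*(b^2 + b - 2) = (b + 1)*(b + 2)*(b - 1)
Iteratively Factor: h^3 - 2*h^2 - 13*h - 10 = (h + 1)*(h^2 - 3*h - 10) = (h - 5)*(h + 1)*(h + 2)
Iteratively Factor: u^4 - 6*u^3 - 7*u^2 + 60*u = (u + 3)*(u^3 - 9*u^2 + 20*u) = u*(u + 3)*(u^2 - 9*u + 20) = u*(u - 4)*(u + 3)*(u - 5)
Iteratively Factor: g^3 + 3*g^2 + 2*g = (g + 1)*(g^2 + 2*g) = g*(g + 1)*(g + 2)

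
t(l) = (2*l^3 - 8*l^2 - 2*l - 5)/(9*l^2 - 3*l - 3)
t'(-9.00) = 0.22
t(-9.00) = -2.78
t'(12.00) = 0.23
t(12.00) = 1.81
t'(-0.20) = -8.53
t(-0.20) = 2.42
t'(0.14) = 1.02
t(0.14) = 1.67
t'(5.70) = 0.25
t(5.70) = 0.35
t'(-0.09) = -3.00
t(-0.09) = 1.84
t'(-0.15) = -5.28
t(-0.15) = 2.08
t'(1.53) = 1.73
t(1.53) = -1.46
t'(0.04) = -0.36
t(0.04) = 1.64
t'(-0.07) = -2.46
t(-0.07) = 1.78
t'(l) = (3 - 18*l)*(2*l^3 - 8*l^2 - 2*l - 5)/(9*l^2 - 3*l - 3)^2 + (6*l^2 - 16*l - 2)/(9*l^2 - 3*l - 3) = (6*l^4 - 4*l^3 + 8*l^2 + 46*l - 3)/(3*(9*l^4 - 6*l^3 - 5*l^2 + 2*l + 1))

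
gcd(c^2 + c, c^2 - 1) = c + 1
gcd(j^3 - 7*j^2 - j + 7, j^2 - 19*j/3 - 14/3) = j - 7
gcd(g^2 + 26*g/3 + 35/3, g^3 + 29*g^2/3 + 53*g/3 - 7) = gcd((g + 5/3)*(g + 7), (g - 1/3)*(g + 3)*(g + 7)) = g + 7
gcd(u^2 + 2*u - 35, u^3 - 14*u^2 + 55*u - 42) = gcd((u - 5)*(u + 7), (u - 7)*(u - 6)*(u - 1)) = 1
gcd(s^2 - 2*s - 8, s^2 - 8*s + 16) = s - 4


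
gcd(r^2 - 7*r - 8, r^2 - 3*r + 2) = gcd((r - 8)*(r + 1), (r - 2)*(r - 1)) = 1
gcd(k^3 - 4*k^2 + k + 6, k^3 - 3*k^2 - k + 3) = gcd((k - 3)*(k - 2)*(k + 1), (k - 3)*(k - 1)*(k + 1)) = k^2 - 2*k - 3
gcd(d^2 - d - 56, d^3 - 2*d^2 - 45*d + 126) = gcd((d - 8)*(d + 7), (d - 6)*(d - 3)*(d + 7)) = d + 7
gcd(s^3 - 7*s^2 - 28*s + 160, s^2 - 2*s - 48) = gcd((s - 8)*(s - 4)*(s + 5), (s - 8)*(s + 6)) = s - 8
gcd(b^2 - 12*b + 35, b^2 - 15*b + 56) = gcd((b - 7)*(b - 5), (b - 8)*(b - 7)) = b - 7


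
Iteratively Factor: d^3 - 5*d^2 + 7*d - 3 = (d - 1)*(d^2 - 4*d + 3) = (d - 1)^2*(d - 3)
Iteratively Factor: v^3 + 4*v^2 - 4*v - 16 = (v - 2)*(v^2 + 6*v + 8) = (v - 2)*(v + 2)*(v + 4)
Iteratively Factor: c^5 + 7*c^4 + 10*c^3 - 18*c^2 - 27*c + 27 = (c + 3)*(c^4 + 4*c^3 - 2*c^2 - 12*c + 9) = (c - 1)*(c + 3)*(c^3 + 5*c^2 + 3*c - 9) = (c - 1)^2*(c + 3)*(c^2 + 6*c + 9) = (c - 1)^2*(c + 3)^2*(c + 3)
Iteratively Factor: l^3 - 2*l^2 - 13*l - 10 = (l - 5)*(l^2 + 3*l + 2) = (l - 5)*(l + 2)*(l + 1)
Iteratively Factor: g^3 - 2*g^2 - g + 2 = (g - 1)*(g^2 - g - 2) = (g - 2)*(g - 1)*(g + 1)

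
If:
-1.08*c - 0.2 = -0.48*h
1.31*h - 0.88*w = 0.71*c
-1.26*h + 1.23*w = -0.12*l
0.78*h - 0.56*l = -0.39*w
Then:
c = -0.41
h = -0.50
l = -0.99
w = -0.42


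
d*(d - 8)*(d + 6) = d^3 - 2*d^2 - 48*d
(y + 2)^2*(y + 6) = y^3 + 10*y^2 + 28*y + 24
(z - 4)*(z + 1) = z^2 - 3*z - 4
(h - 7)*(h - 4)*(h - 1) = h^3 - 12*h^2 + 39*h - 28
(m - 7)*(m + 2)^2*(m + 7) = m^4 + 4*m^3 - 45*m^2 - 196*m - 196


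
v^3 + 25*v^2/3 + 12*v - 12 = (v - 2/3)*(v + 3)*(v + 6)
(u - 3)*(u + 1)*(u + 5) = u^3 + 3*u^2 - 13*u - 15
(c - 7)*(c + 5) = c^2 - 2*c - 35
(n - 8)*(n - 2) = n^2 - 10*n + 16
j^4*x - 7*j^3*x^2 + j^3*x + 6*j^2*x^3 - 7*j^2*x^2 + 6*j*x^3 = j*(j - 6*x)*(j - x)*(j*x + x)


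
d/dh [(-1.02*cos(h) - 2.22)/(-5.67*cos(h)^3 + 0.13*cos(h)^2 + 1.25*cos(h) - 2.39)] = (11.5668*cos(h)^3 + 37.6296*cos(h)^2 - 0.5772*cos(h) - 5.2128)*sin(h)/(32.1489*cos(h)^6 - 1.4742*cos(h)^5 - 14.1581*cos(h)^4 + 27.4276*cos(h)^3 + 0.9411*cos(h)^2 - 5.975*cos(h) + 5.7121)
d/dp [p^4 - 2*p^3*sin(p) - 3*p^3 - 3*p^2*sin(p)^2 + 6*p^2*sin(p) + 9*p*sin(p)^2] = -2*p^3*cos(p) + 4*p^3 - 3*p^2*sin(2*p) + 6*sqrt(2)*p^2*cos(p + pi/4) - 9*p^2 + 12*p*sin(p) + 9*p*sin(2*p) + 3*p*cos(2*p) - 3*p - 9*cos(2*p)/2 + 9/2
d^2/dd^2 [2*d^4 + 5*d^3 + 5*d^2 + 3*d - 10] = 24*d^2 + 30*d + 10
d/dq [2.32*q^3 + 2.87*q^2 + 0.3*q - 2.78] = 6.96*q^2 + 5.74*q + 0.3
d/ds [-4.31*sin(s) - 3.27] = -4.31*cos(s)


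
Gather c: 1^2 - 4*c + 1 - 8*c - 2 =-12*c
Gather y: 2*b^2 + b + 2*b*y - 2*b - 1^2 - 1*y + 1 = 2*b^2 - b + y*(2*b - 1)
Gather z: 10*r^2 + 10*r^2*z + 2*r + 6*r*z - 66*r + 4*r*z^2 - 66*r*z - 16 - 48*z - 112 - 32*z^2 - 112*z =10*r^2 - 64*r + z^2*(4*r - 32) + z*(10*r^2 - 60*r - 160) - 128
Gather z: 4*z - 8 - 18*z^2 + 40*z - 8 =-18*z^2 + 44*z - 16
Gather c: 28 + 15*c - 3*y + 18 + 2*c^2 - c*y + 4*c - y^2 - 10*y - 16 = 2*c^2 + c*(19 - y) - y^2 - 13*y + 30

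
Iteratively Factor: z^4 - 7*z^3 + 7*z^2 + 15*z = (z - 5)*(z^3 - 2*z^2 - 3*z) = z*(z - 5)*(z^2 - 2*z - 3) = z*(z - 5)*(z + 1)*(z - 3)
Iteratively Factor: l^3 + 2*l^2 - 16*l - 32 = (l - 4)*(l^2 + 6*l + 8) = (l - 4)*(l + 4)*(l + 2)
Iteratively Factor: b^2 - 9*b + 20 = (b - 4)*(b - 5)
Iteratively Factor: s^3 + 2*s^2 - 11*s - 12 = (s + 1)*(s^2 + s - 12) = (s - 3)*(s + 1)*(s + 4)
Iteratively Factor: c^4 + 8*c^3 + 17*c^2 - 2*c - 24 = (c + 2)*(c^3 + 6*c^2 + 5*c - 12) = (c + 2)*(c + 3)*(c^2 + 3*c - 4) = (c + 2)*(c + 3)*(c + 4)*(c - 1)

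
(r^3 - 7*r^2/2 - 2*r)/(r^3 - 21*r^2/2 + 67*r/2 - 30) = r*(2*r + 1)/(2*r^2 - 13*r + 15)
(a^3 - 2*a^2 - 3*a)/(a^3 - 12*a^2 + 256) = a*(a^2 - 2*a - 3)/(a^3 - 12*a^2 + 256)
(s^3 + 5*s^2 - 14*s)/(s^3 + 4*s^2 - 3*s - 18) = s*(s + 7)/(s^2 + 6*s + 9)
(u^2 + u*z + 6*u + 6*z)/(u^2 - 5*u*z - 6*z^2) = (-u - 6)/(-u + 6*z)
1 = 1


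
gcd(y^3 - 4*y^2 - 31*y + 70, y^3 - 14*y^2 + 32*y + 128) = 1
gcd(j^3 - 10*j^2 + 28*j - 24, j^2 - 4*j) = 1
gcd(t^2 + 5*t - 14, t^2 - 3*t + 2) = t - 2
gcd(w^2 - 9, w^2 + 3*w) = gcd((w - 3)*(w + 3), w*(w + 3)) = w + 3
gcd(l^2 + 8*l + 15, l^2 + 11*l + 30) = l + 5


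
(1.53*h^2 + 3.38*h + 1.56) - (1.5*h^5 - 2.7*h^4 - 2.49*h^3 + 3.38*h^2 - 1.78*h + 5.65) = -1.5*h^5 + 2.7*h^4 + 2.49*h^3 - 1.85*h^2 + 5.16*h - 4.09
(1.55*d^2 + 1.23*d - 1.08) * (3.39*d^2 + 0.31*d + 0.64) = 5.2545*d^4 + 4.6502*d^3 - 2.2879*d^2 + 0.4524*d - 0.6912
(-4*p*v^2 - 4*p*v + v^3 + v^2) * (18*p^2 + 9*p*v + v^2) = -72*p^3*v^2 - 72*p^3*v - 18*p^2*v^3 - 18*p^2*v^2 + 5*p*v^4 + 5*p*v^3 + v^5 + v^4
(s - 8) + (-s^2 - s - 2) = -s^2 - 10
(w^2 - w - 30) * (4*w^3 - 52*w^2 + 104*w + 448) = 4*w^5 - 56*w^4 + 36*w^3 + 1904*w^2 - 3568*w - 13440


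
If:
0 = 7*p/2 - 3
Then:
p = 6/7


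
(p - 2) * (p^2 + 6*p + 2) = p^3 + 4*p^2 - 10*p - 4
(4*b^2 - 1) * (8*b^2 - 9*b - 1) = 32*b^4 - 36*b^3 - 12*b^2 + 9*b + 1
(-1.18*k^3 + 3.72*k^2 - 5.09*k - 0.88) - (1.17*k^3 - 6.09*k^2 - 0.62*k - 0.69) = -2.35*k^3 + 9.81*k^2 - 4.47*k - 0.19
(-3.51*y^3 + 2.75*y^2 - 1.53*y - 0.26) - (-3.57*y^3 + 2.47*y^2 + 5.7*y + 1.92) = 0.0600000000000001*y^3 + 0.28*y^2 - 7.23*y - 2.18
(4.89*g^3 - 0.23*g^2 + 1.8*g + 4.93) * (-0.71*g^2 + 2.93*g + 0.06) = -3.4719*g^5 + 14.491*g^4 - 1.6585*g^3 + 1.7599*g^2 + 14.5529*g + 0.2958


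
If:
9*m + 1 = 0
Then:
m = -1/9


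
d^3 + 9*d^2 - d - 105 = (d - 3)*(d + 5)*(d + 7)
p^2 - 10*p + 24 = (p - 6)*(p - 4)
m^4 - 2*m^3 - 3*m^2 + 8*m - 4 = (m - 2)*(m - 1)^2*(m + 2)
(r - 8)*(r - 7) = r^2 - 15*r + 56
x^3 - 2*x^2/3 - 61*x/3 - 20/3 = (x - 5)*(x + 1/3)*(x + 4)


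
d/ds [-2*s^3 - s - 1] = -6*s^2 - 1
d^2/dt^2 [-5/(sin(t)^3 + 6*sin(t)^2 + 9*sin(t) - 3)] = 15*(3*sin(t)^6 + 22*sin(t)^5 + 50*sin(t)^4 + 31*sin(t)^3 - 39*sin(t)^2 - 105*sin(t) - 66)/(sin(t)^3 + 6*sin(t)^2 + 9*sin(t) - 3)^3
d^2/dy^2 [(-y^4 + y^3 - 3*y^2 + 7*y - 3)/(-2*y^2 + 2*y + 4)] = (y^6 - 3*y^5 - 3*y^4 + 9*y^3 + 45*y^2 - 63*y + 35)/(y^6 - 3*y^5 - 3*y^4 + 11*y^3 + 6*y^2 - 12*y - 8)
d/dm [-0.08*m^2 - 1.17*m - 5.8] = -0.16*m - 1.17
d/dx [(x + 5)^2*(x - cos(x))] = (x + 5)*(2*x + (x + 5)*(sin(x) + 1) - 2*cos(x))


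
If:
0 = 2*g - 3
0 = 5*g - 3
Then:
No Solution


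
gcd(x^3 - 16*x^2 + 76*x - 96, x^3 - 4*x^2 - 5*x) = 1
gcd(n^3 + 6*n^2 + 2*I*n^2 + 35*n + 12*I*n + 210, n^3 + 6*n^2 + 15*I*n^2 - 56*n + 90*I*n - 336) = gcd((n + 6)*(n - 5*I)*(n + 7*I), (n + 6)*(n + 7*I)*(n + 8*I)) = n^2 + n*(6 + 7*I) + 42*I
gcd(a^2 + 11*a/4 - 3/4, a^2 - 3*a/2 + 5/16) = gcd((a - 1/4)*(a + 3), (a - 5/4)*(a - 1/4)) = a - 1/4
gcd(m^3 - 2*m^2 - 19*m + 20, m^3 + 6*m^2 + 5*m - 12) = m^2 + 3*m - 4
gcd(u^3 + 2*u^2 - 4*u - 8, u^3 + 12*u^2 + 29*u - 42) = 1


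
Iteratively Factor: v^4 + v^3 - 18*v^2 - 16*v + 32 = (v - 1)*(v^3 + 2*v^2 - 16*v - 32) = (v - 1)*(v + 4)*(v^2 - 2*v - 8) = (v - 4)*(v - 1)*(v + 4)*(v + 2)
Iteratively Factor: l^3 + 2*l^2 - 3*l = (l - 1)*(l^2 + 3*l) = (l - 1)*(l + 3)*(l)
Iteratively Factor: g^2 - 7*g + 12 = (g - 3)*(g - 4)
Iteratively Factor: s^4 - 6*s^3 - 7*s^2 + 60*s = (s - 5)*(s^3 - s^2 - 12*s) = s*(s - 5)*(s^2 - s - 12) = s*(s - 5)*(s + 3)*(s - 4)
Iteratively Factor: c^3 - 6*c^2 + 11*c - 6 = (c - 3)*(c^2 - 3*c + 2) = (c - 3)*(c - 2)*(c - 1)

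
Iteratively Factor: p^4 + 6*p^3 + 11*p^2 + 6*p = (p + 3)*(p^3 + 3*p^2 + 2*p) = (p + 2)*(p + 3)*(p^2 + p) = (p + 1)*(p + 2)*(p + 3)*(p)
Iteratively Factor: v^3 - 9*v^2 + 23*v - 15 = (v - 1)*(v^2 - 8*v + 15) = (v - 3)*(v - 1)*(v - 5)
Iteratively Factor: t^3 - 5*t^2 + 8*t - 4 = (t - 2)*(t^2 - 3*t + 2) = (t - 2)^2*(t - 1)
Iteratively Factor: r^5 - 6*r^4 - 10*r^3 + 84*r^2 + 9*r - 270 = (r + 2)*(r^4 - 8*r^3 + 6*r^2 + 72*r - 135) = (r + 2)*(r + 3)*(r^3 - 11*r^2 + 39*r - 45) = (r - 3)*(r + 2)*(r + 3)*(r^2 - 8*r + 15) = (r - 5)*(r - 3)*(r + 2)*(r + 3)*(r - 3)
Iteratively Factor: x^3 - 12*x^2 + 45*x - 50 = (x - 5)*(x^2 - 7*x + 10) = (x - 5)^2*(x - 2)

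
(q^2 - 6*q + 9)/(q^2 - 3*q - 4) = (-q^2 + 6*q - 9)/(-q^2 + 3*q + 4)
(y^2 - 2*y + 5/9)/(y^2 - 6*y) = (y^2 - 2*y + 5/9)/(y*(y - 6))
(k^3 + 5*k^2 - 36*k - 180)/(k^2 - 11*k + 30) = (k^2 + 11*k + 30)/(k - 5)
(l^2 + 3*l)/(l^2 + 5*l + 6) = l/(l + 2)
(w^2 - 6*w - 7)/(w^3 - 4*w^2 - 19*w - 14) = 1/(w + 2)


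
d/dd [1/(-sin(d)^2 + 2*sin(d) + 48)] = 2*(sin(d) - 1)*cos(d)/((sin(d) - 8)^2*(sin(d) + 6)^2)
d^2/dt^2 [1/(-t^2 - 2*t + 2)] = 2*(t^2 + 2*t - 4*(t + 1)^2 - 2)/(t^2 + 2*t - 2)^3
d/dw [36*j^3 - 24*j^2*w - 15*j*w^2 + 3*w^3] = -24*j^2 - 30*j*w + 9*w^2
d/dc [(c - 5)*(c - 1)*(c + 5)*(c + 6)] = 4*c^3 + 15*c^2 - 62*c - 125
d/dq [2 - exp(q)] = -exp(q)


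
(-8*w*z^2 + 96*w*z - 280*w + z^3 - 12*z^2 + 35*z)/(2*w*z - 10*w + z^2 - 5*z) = (-8*w*z + 56*w + z^2 - 7*z)/(2*w + z)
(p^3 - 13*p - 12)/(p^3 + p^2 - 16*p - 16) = (p + 3)/(p + 4)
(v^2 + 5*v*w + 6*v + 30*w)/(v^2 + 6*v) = (v + 5*w)/v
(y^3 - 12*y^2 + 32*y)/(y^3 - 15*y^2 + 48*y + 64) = y*(y - 4)/(y^2 - 7*y - 8)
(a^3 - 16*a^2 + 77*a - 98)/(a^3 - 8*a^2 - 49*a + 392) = (a^2 - 9*a + 14)/(a^2 - a - 56)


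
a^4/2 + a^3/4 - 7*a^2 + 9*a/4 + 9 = (a/2 + 1/2)*(a - 3)*(a - 3/2)*(a + 4)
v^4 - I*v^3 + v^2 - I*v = v*(v - I)^2*(v + I)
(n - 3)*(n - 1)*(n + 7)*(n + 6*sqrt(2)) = n^4 + 3*n^3 + 6*sqrt(2)*n^3 - 25*n^2 + 18*sqrt(2)*n^2 - 150*sqrt(2)*n + 21*n + 126*sqrt(2)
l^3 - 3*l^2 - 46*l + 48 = (l - 8)*(l - 1)*(l + 6)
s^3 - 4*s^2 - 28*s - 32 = (s - 8)*(s + 2)^2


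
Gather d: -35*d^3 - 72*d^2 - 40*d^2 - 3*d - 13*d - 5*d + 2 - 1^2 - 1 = -35*d^3 - 112*d^2 - 21*d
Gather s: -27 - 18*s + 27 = -18*s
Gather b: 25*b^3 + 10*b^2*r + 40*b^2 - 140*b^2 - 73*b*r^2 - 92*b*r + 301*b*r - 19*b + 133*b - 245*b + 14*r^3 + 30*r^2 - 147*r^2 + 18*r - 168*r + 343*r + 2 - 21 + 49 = 25*b^3 + b^2*(10*r - 100) + b*(-73*r^2 + 209*r - 131) + 14*r^3 - 117*r^2 + 193*r + 30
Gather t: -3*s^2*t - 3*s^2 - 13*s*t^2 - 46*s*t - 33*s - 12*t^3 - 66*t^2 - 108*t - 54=-3*s^2 - 33*s - 12*t^3 + t^2*(-13*s - 66) + t*(-3*s^2 - 46*s - 108) - 54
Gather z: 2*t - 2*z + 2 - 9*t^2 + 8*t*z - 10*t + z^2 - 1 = -9*t^2 - 8*t + z^2 + z*(8*t - 2) + 1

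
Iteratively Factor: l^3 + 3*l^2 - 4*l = (l + 4)*(l^2 - l) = (l - 1)*(l + 4)*(l)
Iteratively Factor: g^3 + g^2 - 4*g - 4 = (g + 1)*(g^2 - 4) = (g + 1)*(g + 2)*(g - 2)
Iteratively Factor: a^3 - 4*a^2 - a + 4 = (a + 1)*(a^2 - 5*a + 4) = (a - 4)*(a + 1)*(a - 1)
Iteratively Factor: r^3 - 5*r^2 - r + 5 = (r + 1)*(r^2 - 6*r + 5) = (r - 1)*(r + 1)*(r - 5)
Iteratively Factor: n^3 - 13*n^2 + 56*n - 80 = (n - 5)*(n^2 - 8*n + 16) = (n - 5)*(n - 4)*(n - 4)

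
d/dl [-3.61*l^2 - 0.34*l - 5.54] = -7.22*l - 0.34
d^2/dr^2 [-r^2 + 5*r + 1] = -2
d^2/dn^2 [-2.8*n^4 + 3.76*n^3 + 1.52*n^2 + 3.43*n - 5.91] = -33.6*n^2 + 22.56*n + 3.04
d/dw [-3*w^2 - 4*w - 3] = -6*w - 4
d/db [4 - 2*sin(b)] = -2*cos(b)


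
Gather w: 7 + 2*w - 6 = 2*w + 1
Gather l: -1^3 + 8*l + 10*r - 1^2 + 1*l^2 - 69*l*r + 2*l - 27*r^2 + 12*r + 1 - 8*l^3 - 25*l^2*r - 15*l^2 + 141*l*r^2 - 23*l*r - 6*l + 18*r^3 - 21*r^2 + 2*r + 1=-8*l^3 + l^2*(-25*r - 14) + l*(141*r^2 - 92*r + 4) + 18*r^3 - 48*r^2 + 24*r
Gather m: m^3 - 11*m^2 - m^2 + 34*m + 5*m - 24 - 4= m^3 - 12*m^2 + 39*m - 28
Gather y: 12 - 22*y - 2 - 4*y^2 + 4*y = -4*y^2 - 18*y + 10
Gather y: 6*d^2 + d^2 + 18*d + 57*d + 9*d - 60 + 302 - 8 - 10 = 7*d^2 + 84*d + 224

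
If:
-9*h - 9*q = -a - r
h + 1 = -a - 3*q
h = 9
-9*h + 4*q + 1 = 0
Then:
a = -70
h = 9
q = 20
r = 331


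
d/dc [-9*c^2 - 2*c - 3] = -18*c - 2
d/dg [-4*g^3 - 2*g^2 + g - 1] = -12*g^2 - 4*g + 1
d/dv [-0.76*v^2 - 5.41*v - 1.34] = -1.52*v - 5.41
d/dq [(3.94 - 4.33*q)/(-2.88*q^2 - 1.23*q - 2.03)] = (-12.4704*q^2 + 22.6944*q + 13.6361)/(8.2944*q^4 + 7.0848*q^3 + 13.2057*q^2 + 4.9938*q + 4.1209)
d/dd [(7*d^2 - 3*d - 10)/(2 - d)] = (-7*d^2 + 28*d - 16)/(d^2 - 4*d + 4)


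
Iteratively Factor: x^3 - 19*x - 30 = (x + 2)*(x^2 - 2*x - 15) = (x - 5)*(x + 2)*(x + 3)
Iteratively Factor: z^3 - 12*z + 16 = (z - 2)*(z^2 + 2*z - 8) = (z - 2)^2*(z + 4)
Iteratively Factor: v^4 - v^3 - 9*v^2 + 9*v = (v)*(v^3 - v^2 - 9*v + 9) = v*(v + 3)*(v^2 - 4*v + 3) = v*(v - 3)*(v + 3)*(v - 1)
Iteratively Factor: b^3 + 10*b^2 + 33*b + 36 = (b + 4)*(b^2 + 6*b + 9) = (b + 3)*(b + 4)*(b + 3)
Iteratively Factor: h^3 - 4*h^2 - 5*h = (h)*(h^2 - 4*h - 5) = h*(h + 1)*(h - 5)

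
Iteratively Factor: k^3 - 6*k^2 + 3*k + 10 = (k - 2)*(k^2 - 4*k - 5) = (k - 2)*(k + 1)*(k - 5)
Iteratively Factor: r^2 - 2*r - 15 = (r - 5)*(r + 3)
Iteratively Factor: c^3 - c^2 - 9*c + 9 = (c + 3)*(c^2 - 4*c + 3) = (c - 1)*(c + 3)*(c - 3)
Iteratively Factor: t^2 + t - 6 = (t - 2)*(t + 3)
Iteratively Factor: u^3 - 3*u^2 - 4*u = (u - 4)*(u^2 + u) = (u - 4)*(u + 1)*(u)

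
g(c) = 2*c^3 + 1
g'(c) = 6*c^2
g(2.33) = 26.30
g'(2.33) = 32.57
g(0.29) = 1.05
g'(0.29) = 0.50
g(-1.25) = -2.91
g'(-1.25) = 9.38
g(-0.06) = 1.00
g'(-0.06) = 0.02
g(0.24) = 1.03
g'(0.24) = 0.35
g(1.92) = 15.16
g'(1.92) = 22.12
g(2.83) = 46.33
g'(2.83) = 48.05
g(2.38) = 27.96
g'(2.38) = 33.99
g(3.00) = 55.00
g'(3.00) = 54.00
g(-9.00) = -1457.00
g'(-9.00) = 486.00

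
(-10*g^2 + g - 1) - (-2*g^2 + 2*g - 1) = -8*g^2 - g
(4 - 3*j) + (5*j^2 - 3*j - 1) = 5*j^2 - 6*j + 3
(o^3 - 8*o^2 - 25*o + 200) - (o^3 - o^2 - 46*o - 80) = -7*o^2 + 21*o + 280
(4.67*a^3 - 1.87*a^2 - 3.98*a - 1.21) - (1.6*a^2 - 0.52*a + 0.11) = 4.67*a^3 - 3.47*a^2 - 3.46*a - 1.32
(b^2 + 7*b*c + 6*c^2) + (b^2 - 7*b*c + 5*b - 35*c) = 2*b^2 + 5*b + 6*c^2 - 35*c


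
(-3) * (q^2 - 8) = 24 - 3*q^2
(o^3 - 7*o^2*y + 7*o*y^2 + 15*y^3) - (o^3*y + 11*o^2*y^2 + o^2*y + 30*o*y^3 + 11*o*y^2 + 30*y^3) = -o^3*y + o^3 - 11*o^2*y^2 - 8*o^2*y - 30*o*y^3 - 4*o*y^2 - 15*y^3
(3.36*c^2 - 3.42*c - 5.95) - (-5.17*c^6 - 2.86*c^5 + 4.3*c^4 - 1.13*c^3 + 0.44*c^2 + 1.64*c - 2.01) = 5.17*c^6 + 2.86*c^5 - 4.3*c^4 + 1.13*c^3 + 2.92*c^2 - 5.06*c - 3.94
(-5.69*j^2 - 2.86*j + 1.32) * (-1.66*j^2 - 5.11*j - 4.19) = 9.4454*j^4 + 33.8235*j^3 + 36.2645*j^2 + 5.2382*j - 5.5308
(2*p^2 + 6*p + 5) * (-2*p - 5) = -4*p^3 - 22*p^2 - 40*p - 25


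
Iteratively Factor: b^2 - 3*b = (b)*(b - 3)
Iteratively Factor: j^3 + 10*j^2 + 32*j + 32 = (j + 4)*(j^2 + 6*j + 8) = (j + 4)^2*(j + 2)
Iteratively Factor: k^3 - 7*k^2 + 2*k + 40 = (k - 4)*(k^2 - 3*k - 10) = (k - 5)*(k - 4)*(k + 2)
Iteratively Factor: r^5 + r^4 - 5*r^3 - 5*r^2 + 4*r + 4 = (r + 2)*(r^4 - r^3 - 3*r^2 + r + 2) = (r + 1)*(r + 2)*(r^3 - 2*r^2 - r + 2) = (r - 1)*(r + 1)*(r + 2)*(r^2 - r - 2) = (r - 2)*(r - 1)*(r + 1)*(r + 2)*(r + 1)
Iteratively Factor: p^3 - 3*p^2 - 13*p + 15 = (p + 3)*(p^2 - 6*p + 5) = (p - 5)*(p + 3)*(p - 1)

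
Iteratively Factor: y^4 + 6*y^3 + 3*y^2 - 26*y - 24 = (y + 4)*(y^3 + 2*y^2 - 5*y - 6) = (y + 1)*(y + 4)*(y^2 + y - 6) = (y - 2)*(y + 1)*(y + 4)*(y + 3)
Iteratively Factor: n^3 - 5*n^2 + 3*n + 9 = (n - 3)*(n^2 - 2*n - 3) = (n - 3)*(n + 1)*(n - 3)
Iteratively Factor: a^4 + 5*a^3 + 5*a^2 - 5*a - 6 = (a + 1)*(a^3 + 4*a^2 + a - 6) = (a + 1)*(a + 2)*(a^2 + 2*a - 3) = (a - 1)*(a + 1)*(a + 2)*(a + 3)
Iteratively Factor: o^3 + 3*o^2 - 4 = (o + 2)*(o^2 + o - 2) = (o - 1)*(o + 2)*(o + 2)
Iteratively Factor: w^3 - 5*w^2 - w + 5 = (w - 5)*(w^2 - 1) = (w - 5)*(w + 1)*(w - 1)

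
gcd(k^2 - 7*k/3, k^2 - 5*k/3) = k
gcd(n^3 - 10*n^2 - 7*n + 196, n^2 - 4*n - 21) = n - 7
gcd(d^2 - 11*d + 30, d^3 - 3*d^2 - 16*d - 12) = d - 6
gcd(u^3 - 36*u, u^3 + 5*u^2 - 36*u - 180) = u^2 - 36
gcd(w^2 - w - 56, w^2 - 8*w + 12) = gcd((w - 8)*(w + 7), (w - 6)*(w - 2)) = 1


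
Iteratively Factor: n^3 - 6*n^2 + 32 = (n - 4)*(n^2 - 2*n - 8) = (n - 4)*(n + 2)*(n - 4)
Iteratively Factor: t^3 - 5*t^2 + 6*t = (t)*(t^2 - 5*t + 6) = t*(t - 2)*(t - 3)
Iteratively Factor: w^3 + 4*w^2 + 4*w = (w)*(w^2 + 4*w + 4) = w*(w + 2)*(w + 2)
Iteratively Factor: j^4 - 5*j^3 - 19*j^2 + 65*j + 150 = (j - 5)*(j^3 - 19*j - 30) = (j - 5)^2*(j^2 + 5*j + 6) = (j - 5)^2*(j + 2)*(j + 3)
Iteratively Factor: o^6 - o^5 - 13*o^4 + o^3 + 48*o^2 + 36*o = (o + 2)*(o^5 - 3*o^4 - 7*o^3 + 15*o^2 + 18*o) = o*(o + 2)*(o^4 - 3*o^3 - 7*o^2 + 15*o + 18) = o*(o - 3)*(o + 2)*(o^3 - 7*o - 6) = o*(o - 3)*(o + 2)^2*(o^2 - 2*o - 3) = o*(o - 3)^2*(o + 2)^2*(o + 1)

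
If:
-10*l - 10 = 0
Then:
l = -1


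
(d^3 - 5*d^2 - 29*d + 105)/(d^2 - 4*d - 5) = (-d^3 + 5*d^2 + 29*d - 105)/(-d^2 + 4*d + 5)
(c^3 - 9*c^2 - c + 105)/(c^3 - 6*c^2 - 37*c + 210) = (c + 3)/(c + 6)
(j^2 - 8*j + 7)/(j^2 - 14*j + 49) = (j - 1)/(j - 7)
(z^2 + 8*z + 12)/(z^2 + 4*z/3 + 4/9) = 9*(z^2 + 8*z + 12)/(9*z^2 + 12*z + 4)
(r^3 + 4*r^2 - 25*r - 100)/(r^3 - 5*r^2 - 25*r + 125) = (r + 4)/(r - 5)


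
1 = 1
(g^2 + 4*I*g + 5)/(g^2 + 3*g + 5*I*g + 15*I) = (g - I)/(g + 3)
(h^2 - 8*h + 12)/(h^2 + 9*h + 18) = (h^2 - 8*h + 12)/(h^2 + 9*h + 18)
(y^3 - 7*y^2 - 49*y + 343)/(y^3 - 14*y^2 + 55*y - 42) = (y^2 - 49)/(y^2 - 7*y + 6)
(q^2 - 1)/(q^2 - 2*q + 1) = (q + 1)/(q - 1)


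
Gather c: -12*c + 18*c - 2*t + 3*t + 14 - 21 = 6*c + t - 7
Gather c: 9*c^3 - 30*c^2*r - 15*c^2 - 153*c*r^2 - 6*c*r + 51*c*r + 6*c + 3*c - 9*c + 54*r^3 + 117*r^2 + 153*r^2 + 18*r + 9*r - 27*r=9*c^3 + c^2*(-30*r - 15) + c*(-153*r^2 + 45*r) + 54*r^3 + 270*r^2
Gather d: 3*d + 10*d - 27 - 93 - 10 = 13*d - 130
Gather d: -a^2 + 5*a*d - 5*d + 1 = -a^2 + d*(5*a - 5) + 1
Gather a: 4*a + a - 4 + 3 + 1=5*a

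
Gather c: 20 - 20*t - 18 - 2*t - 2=-22*t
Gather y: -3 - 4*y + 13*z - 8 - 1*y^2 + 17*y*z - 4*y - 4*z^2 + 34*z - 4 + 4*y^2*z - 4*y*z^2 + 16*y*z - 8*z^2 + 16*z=y^2*(4*z - 1) + y*(-4*z^2 + 33*z - 8) - 12*z^2 + 63*z - 15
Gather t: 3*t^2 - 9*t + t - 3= 3*t^2 - 8*t - 3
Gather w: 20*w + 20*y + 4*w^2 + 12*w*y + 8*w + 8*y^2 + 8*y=4*w^2 + w*(12*y + 28) + 8*y^2 + 28*y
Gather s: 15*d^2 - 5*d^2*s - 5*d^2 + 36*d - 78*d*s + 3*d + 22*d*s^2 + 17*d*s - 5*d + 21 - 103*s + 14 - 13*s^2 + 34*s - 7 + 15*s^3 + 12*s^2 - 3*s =10*d^2 + 34*d + 15*s^3 + s^2*(22*d - 1) + s*(-5*d^2 - 61*d - 72) + 28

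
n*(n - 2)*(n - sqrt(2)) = n^3 - 2*n^2 - sqrt(2)*n^2 + 2*sqrt(2)*n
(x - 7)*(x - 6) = x^2 - 13*x + 42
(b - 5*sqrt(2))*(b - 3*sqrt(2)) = b^2 - 8*sqrt(2)*b + 30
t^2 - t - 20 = (t - 5)*(t + 4)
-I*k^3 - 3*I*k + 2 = (k - 2*I)*(k + I)*(-I*k + 1)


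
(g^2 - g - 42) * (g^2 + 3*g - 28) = g^4 + 2*g^3 - 73*g^2 - 98*g + 1176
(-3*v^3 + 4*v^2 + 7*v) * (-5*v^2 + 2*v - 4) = 15*v^5 - 26*v^4 - 15*v^3 - 2*v^2 - 28*v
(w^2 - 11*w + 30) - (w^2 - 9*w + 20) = 10 - 2*w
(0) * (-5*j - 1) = 0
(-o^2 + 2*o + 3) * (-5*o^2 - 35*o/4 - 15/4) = 5*o^4 - 5*o^3/4 - 115*o^2/4 - 135*o/4 - 45/4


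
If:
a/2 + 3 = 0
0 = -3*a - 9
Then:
No Solution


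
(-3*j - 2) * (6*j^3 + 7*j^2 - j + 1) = -18*j^4 - 33*j^3 - 11*j^2 - j - 2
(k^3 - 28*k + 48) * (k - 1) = k^4 - k^3 - 28*k^2 + 76*k - 48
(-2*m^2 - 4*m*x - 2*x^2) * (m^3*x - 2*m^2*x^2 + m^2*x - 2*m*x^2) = -2*m^5*x - 2*m^4*x + 6*m^3*x^3 + 4*m^2*x^4 + 6*m^2*x^3 + 4*m*x^4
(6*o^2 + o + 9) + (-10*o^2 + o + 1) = -4*o^2 + 2*o + 10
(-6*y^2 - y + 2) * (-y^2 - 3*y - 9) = 6*y^4 + 19*y^3 + 55*y^2 + 3*y - 18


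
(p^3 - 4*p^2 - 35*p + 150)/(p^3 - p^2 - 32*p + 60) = (p - 5)/(p - 2)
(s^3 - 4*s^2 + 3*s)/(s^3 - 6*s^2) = (s^2 - 4*s + 3)/(s*(s - 6))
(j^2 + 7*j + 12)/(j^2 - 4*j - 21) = (j + 4)/(j - 7)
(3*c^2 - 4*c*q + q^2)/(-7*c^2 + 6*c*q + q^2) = (-3*c + q)/(7*c + q)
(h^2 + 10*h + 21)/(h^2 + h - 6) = (h + 7)/(h - 2)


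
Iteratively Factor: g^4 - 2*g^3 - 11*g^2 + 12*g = (g - 1)*(g^3 - g^2 - 12*g) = (g - 1)*(g + 3)*(g^2 - 4*g) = (g - 4)*(g - 1)*(g + 3)*(g)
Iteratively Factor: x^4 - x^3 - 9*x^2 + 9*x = (x - 1)*(x^3 - 9*x) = (x - 3)*(x - 1)*(x^2 + 3*x) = (x - 3)*(x - 1)*(x + 3)*(x)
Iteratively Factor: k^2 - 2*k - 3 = (k + 1)*(k - 3)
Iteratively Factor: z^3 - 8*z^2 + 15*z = (z)*(z^2 - 8*z + 15) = z*(z - 3)*(z - 5)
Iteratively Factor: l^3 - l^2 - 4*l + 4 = (l + 2)*(l^2 - 3*l + 2) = (l - 2)*(l + 2)*(l - 1)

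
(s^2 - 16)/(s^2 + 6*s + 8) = (s - 4)/(s + 2)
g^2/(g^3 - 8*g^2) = 1/(g - 8)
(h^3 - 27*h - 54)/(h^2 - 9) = (h^2 - 3*h - 18)/(h - 3)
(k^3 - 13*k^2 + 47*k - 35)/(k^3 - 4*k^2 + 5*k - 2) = (k^2 - 12*k + 35)/(k^2 - 3*k + 2)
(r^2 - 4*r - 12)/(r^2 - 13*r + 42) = (r + 2)/(r - 7)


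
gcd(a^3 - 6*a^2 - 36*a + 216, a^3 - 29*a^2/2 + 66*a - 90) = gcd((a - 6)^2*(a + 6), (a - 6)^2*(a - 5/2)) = a^2 - 12*a + 36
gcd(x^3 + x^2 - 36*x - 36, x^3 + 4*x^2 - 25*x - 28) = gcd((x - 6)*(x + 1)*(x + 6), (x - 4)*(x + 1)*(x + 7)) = x + 1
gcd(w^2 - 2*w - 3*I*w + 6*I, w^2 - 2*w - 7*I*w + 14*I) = w - 2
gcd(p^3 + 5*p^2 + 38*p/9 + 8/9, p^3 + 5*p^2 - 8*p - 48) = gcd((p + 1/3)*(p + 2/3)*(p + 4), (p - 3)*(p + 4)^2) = p + 4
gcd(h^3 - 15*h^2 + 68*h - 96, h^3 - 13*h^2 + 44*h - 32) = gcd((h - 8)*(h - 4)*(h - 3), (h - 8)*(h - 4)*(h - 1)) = h^2 - 12*h + 32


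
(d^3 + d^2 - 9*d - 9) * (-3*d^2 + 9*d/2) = -3*d^5 + 3*d^4/2 + 63*d^3/2 - 27*d^2/2 - 81*d/2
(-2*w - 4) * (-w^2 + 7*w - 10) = 2*w^3 - 10*w^2 - 8*w + 40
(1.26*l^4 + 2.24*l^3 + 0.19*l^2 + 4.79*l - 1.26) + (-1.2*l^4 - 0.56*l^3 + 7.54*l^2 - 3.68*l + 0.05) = 0.0600000000000001*l^4 + 1.68*l^3 + 7.73*l^2 + 1.11*l - 1.21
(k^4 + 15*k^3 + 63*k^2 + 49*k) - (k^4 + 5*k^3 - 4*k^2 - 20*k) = 10*k^3 + 67*k^2 + 69*k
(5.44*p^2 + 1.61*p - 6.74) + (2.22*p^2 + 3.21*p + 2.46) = 7.66*p^2 + 4.82*p - 4.28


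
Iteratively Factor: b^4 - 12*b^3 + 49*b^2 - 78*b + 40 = (b - 1)*(b^3 - 11*b^2 + 38*b - 40) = (b - 4)*(b - 1)*(b^2 - 7*b + 10) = (b - 4)*(b - 2)*(b - 1)*(b - 5)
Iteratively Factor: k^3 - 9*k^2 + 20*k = (k)*(k^2 - 9*k + 20) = k*(k - 5)*(k - 4)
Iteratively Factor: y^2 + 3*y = (y)*(y + 3)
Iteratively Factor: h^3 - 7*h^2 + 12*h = (h - 3)*(h^2 - 4*h) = (h - 4)*(h - 3)*(h)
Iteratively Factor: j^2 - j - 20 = (j + 4)*(j - 5)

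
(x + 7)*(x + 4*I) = x^2 + 7*x + 4*I*x + 28*I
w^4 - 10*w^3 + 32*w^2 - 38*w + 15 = (w - 5)*(w - 3)*(w - 1)^2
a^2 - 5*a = a*(a - 5)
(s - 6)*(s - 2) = s^2 - 8*s + 12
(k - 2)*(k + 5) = k^2 + 3*k - 10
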